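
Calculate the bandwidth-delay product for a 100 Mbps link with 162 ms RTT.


BDP = bandwidth * RTT
= 100 Mbps * 162 ms
= 100 * 1e6 * 162 / 1000 bits
= 16200000 bits
= 2025000 bytes
= 1977.5391 KB
BDP = 16200000 bits (2025000 bytes)


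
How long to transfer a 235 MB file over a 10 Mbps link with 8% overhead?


Effective throughput = 10 * (1 - 8/100) = 9.2 Mbps
File size in Mb = 235 * 8 = 1880 Mb
Time = 1880 / 9.2
Time = 204.3478 seconds


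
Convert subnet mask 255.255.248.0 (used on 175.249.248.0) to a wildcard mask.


Subnet mask: 255.255.248.0
Wildcard = 255.255.255.255 - subnet mask
255 - 255 = 0
255 - 255 = 0
255 - 248 = 7
255 - 0 = 255
Wildcard: 0.0.7.255


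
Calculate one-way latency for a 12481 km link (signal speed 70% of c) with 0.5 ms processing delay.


Speed = 0.7 * 3e5 km/s = 210000 km/s
Propagation delay = 12481 / 210000 = 0.0594 s = 59.4333 ms
Processing delay = 0.5 ms
Total one-way latency = 59.9333 ms


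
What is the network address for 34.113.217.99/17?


IP:   00100010.01110001.11011001.01100011
Mask: 11111111.11111111.10000000.00000000
AND operation:
Net:  00100010.01110001.10000000.00000000
Network: 34.113.128.0/17


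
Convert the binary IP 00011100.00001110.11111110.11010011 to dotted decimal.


00011100 = 28
00001110 = 14
11111110 = 254
11010011 = 211
IP: 28.14.254.211


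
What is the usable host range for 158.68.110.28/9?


Network: 158.0.0.0
Broadcast: 158.127.255.255
First usable = network + 1
Last usable = broadcast - 1
Range: 158.0.0.1 to 158.127.255.254


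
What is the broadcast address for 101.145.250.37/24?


Network: 101.145.250.0/24
Host bits = 8
Set all host bits to 1:
Broadcast: 101.145.250.255


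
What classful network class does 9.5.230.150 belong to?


First octet: 9
Binary: 00001001
0xxxxxxx -> Class A (1-126)
Class A, default mask 255.0.0.0 (/8)


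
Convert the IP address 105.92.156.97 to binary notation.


105 = 01101001
92 = 01011100
156 = 10011100
97 = 01100001
Binary: 01101001.01011100.10011100.01100001


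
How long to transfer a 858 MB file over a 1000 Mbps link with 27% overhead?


Effective throughput = 1000 * (1 - 27/100) = 730 Mbps
File size in Mb = 858 * 8 = 6864 Mb
Time = 6864 / 730
Time = 9.4027 seconds


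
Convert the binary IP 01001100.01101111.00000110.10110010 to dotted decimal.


01001100 = 76
01101111 = 111
00000110 = 6
10110010 = 178
IP: 76.111.6.178


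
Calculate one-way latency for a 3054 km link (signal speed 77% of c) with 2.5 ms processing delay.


Speed = 0.77 * 3e5 km/s = 231000 km/s
Propagation delay = 3054 / 231000 = 0.0132 s = 13.2208 ms
Processing delay = 2.5 ms
Total one-way latency = 15.7208 ms


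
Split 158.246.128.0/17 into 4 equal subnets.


New prefix = 17 + 2 = 19
Each subnet has 8192 addresses
  158.246.128.0/19
  158.246.160.0/19
  158.246.192.0/19
  158.246.224.0/19
Subnets: 158.246.128.0/19, 158.246.160.0/19, 158.246.192.0/19, 158.246.224.0/19


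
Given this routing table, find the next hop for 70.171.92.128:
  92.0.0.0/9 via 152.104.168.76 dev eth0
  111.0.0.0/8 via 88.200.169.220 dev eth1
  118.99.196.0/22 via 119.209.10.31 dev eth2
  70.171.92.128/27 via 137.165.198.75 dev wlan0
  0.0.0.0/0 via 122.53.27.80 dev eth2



Longest prefix match for 70.171.92.128:
  /9 92.0.0.0: no
  /8 111.0.0.0: no
  /22 118.99.196.0: no
  /27 70.171.92.128: MATCH
  /0 0.0.0.0: MATCH
Selected: next-hop 137.165.198.75 via wlan0 (matched /27)


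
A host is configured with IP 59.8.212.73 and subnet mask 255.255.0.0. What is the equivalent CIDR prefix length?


Binary: 11111111.11111111.00000000.00000000
Count leading 1s
Prefix: /16


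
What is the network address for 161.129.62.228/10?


IP:   10100001.10000001.00111110.11100100
Mask: 11111111.11000000.00000000.00000000
AND operation:
Net:  10100001.10000000.00000000.00000000
Network: 161.128.0.0/10


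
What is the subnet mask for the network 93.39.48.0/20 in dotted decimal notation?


/20 means 20 network bits, 12 host bits
Binary: 11111111111111111111000000000000
Mask: 255.255.240.0


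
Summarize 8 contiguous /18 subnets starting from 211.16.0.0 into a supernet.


Original prefix: /18
Number of subnets: 8 = 2^3
New prefix = 18 - 3 = 15
Supernet: 211.16.0.0/15


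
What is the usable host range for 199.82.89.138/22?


Network: 199.82.88.0
Broadcast: 199.82.91.255
First usable = network + 1
Last usable = broadcast - 1
Range: 199.82.88.1 to 199.82.91.254


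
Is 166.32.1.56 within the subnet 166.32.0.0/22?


Subnet network: 166.32.0.0
Test IP AND mask: 166.32.0.0
Yes, 166.32.1.56 is in 166.32.0.0/22


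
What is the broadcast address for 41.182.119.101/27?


Network: 41.182.119.96/27
Host bits = 5
Set all host bits to 1:
Broadcast: 41.182.119.127


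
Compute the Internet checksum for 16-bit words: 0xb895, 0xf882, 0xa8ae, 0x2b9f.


Sum all words (with carry folding):
+ 0xb895 = 0xb895
+ 0xf882 = 0xb118
+ 0xa8ae = 0x59c7
+ 0x2b9f = 0x8566
One's complement: ~0x8566
Checksum = 0x7a99


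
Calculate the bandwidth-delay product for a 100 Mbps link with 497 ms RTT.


BDP = bandwidth * RTT
= 100 Mbps * 497 ms
= 100 * 1e6 * 497 / 1000 bits
= 49700000 bits
= 6212500 bytes
= 6066.8945 KB
BDP = 49700000 bits (6212500 bytes)


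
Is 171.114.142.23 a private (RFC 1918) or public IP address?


RFC 1918 private ranges:
  10.0.0.0/8 (10.0.0.0 - 10.255.255.255)
  172.16.0.0/12 (172.16.0.0 - 172.31.255.255)
  192.168.0.0/16 (192.168.0.0 - 192.168.255.255)
Public (not in any RFC 1918 range)


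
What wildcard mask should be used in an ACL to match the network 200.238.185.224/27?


Subnet mask: 255.255.255.224
Wildcard = 255.255.255.255 - subnet mask
255 - 255 = 0
255 - 255 = 0
255 - 255 = 0
255 - 224 = 31
Wildcard: 0.0.0.31


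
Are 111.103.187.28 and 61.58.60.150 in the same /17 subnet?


Mask: 255.255.128.0
111.103.187.28 AND mask = 111.103.128.0
61.58.60.150 AND mask = 61.58.0.0
No, different subnets (111.103.128.0 vs 61.58.0.0)


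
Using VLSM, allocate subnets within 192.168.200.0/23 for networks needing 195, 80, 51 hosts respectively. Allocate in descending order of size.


195 hosts -> /24 (254 usable): 192.168.200.0/24
80 hosts -> /25 (126 usable): 192.168.201.0/25
51 hosts -> /26 (62 usable): 192.168.201.128/26
Allocation: 192.168.200.0/24 (195 hosts, 254 usable); 192.168.201.0/25 (80 hosts, 126 usable); 192.168.201.128/26 (51 hosts, 62 usable)


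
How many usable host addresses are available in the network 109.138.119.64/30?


Host bits = 32 - 30 = 2
Total addresses = 2^2 = 4
Usable = total - 2 (network and broadcast)
Usable hosts: 2


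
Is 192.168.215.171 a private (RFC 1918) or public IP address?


RFC 1918 private ranges:
  10.0.0.0/8 (10.0.0.0 - 10.255.255.255)
  172.16.0.0/12 (172.16.0.0 - 172.31.255.255)
  192.168.0.0/16 (192.168.0.0 - 192.168.255.255)
Private (in 192.168.0.0/16)


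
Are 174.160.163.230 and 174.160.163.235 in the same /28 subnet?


Mask: 255.255.255.240
174.160.163.230 AND mask = 174.160.163.224
174.160.163.235 AND mask = 174.160.163.224
Yes, same subnet (174.160.163.224)


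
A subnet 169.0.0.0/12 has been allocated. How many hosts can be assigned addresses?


Host bits = 32 - 12 = 20
Total addresses = 2^20 = 1048576
Usable = total - 2 (network and broadcast)
Usable hosts: 1048574


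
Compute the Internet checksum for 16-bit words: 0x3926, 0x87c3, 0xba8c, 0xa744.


Sum all words (with carry folding):
+ 0x3926 = 0x3926
+ 0x87c3 = 0xc0e9
+ 0xba8c = 0x7b76
+ 0xa744 = 0x22bb
One's complement: ~0x22bb
Checksum = 0xdd44


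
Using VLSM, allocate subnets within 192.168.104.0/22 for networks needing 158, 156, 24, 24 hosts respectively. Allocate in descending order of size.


158 hosts -> /24 (254 usable): 192.168.104.0/24
156 hosts -> /24 (254 usable): 192.168.105.0/24
24 hosts -> /27 (30 usable): 192.168.106.0/27
24 hosts -> /27 (30 usable): 192.168.106.32/27
Allocation: 192.168.104.0/24 (158 hosts, 254 usable); 192.168.105.0/24 (156 hosts, 254 usable); 192.168.106.0/27 (24 hosts, 30 usable); 192.168.106.32/27 (24 hosts, 30 usable)


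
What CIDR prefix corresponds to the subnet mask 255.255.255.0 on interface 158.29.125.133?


Binary: 11111111.11111111.11111111.00000000
Count leading 1s
Prefix: /24


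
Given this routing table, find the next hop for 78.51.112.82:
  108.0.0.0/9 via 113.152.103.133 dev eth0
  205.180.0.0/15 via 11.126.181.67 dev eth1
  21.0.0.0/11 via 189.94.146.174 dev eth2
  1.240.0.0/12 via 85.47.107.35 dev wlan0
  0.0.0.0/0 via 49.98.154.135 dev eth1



Longest prefix match for 78.51.112.82:
  /9 108.0.0.0: no
  /15 205.180.0.0: no
  /11 21.0.0.0: no
  /12 1.240.0.0: no
  /0 0.0.0.0: MATCH
Selected: next-hop 49.98.154.135 via eth1 (matched /0)


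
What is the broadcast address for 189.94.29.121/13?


Network: 189.88.0.0/13
Host bits = 19
Set all host bits to 1:
Broadcast: 189.95.255.255


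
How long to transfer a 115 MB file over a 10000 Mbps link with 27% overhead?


Effective throughput = 10000 * (1 - 27/100) = 7300 Mbps
File size in Mb = 115 * 8 = 920 Mb
Time = 920 / 7300
Time = 0.126 seconds


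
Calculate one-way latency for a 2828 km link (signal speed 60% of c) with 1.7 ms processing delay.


Speed = 0.6 * 3e5 km/s = 180000 km/s
Propagation delay = 2828 / 180000 = 0.0157 s = 15.7111 ms
Processing delay = 1.7 ms
Total one-way latency = 17.4111 ms


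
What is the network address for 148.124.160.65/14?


IP:   10010100.01111100.10100000.01000001
Mask: 11111111.11111100.00000000.00000000
AND operation:
Net:  10010100.01111100.00000000.00000000
Network: 148.124.0.0/14


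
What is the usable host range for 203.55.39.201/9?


Network: 203.0.0.0
Broadcast: 203.127.255.255
First usable = network + 1
Last usable = broadcast - 1
Range: 203.0.0.1 to 203.127.255.254


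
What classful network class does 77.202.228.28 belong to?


First octet: 77
Binary: 01001101
0xxxxxxx -> Class A (1-126)
Class A, default mask 255.0.0.0 (/8)


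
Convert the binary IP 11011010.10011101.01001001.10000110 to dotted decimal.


11011010 = 218
10011101 = 157
01001001 = 73
10000110 = 134
IP: 218.157.73.134


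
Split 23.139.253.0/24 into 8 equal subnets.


New prefix = 24 + 3 = 27
Each subnet has 32 addresses
  23.139.253.0/27
  23.139.253.32/27
  23.139.253.64/27
  23.139.253.96/27
  23.139.253.128/27
  23.139.253.160/27
  23.139.253.192/27
  23.139.253.224/27
Subnets: 23.139.253.0/27, 23.139.253.32/27, 23.139.253.64/27, 23.139.253.96/27, 23.139.253.128/27, 23.139.253.160/27, 23.139.253.192/27, 23.139.253.224/27


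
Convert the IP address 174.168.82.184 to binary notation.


174 = 10101110
168 = 10101000
82 = 01010010
184 = 10111000
Binary: 10101110.10101000.01010010.10111000


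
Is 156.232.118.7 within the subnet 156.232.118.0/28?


Subnet network: 156.232.118.0
Test IP AND mask: 156.232.118.0
Yes, 156.232.118.7 is in 156.232.118.0/28


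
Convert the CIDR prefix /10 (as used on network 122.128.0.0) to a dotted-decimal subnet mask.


/10 means 10 network bits, 22 host bits
Binary: 11111111110000000000000000000000
Mask: 255.192.0.0


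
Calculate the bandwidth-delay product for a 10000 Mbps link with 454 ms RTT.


BDP = bandwidth * RTT
= 10000 Mbps * 454 ms
= 10000 * 1e6 * 454 / 1000 bits
= 4540000000 bits
= 567500000 bytes
= 554199.2188 KB
BDP = 4540000000 bits (567500000 bytes)


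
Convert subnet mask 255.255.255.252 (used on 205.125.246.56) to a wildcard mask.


Subnet mask: 255.255.255.252
Wildcard = 255.255.255.255 - subnet mask
255 - 255 = 0
255 - 255 = 0
255 - 255 = 0
255 - 252 = 3
Wildcard: 0.0.0.3


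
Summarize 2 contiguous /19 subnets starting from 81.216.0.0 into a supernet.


Original prefix: /19
Number of subnets: 2 = 2^1
New prefix = 19 - 1 = 18
Supernet: 81.216.0.0/18


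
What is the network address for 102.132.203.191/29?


IP:   01100110.10000100.11001011.10111111
Mask: 11111111.11111111.11111111.11111000
AND operation:
Net:  01100110.10000100.11001011.10111000
Network: 102.132.203.184/29


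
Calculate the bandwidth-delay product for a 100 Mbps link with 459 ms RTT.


BDP = bandwidth * RTT
= 100 Mbps * 459 ms
= 100 * 1e6 * 459 / 1000 bits
= 45900000 bits
= 5737500 bytes
= 5603.0273 KB
BDP = 45900000 bits (5737500 bytes)


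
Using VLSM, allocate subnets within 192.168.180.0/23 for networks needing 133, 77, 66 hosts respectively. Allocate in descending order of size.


133 hosts -> /24 (254 usable): 192.168.180.0/24
77 hosts -> /25 (126 usable): 192.168.181.0/25
66 hosts -> /25 (126 usable): 192.168.181.128/25
Allocation: 192.168.180.0/24 (133 hosts, 254 usable); 192.168.181.0/25 (77 hosts, 126 usable); 192.168.181.128/25 (66 hosts, 126 usable)


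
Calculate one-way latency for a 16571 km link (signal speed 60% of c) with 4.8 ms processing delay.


Speed = 0.6 * 3e5 km/s = 180000 km/s
Propagation delay = 16571 / 180000 = 0.0921 s = 92.0611 ms
Processing delay = 4.8 ms
Total one-way latency = 96.8611 ms


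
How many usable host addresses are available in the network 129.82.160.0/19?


Host bits = 32 - 19 = 13
Total addresses = 2^13 = 8192
Usable = total - 2 (network and broadcast)
Usable hosts: 8190


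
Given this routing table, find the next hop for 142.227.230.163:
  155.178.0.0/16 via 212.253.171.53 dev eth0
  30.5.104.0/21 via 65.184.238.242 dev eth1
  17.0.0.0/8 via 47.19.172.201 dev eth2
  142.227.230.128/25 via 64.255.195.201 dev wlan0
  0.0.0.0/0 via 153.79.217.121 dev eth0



Longest prefix match for 142.227.230.163:
  /16 155.178.0.0: no
  /21 30.5.104.0: no
  /8 17.0.0.0: no
  /25 142.227.230.128: MATCH
  /0 0.0.0.0: MATCH
Selected: next-hop 64.255.195.201 via wlan0 (matched /25)


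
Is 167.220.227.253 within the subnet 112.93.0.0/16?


Subnet network: 112.93.0.0
Test IP AND mask: 167.220.0.0
No, 167.220.227.253 is not in 112.93.0.0/16


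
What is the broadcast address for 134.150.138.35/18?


Network: 134.150.128.0/18
Host bits = 14
Set all host bits to 1:
Broadcast: 134.150.191.255


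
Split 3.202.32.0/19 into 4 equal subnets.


New prefix = 19 + 2 = 21
Each subnet has 2048 addresses
  3.202.32.0/21
  3.202.40.0/21
  3.202.48.0/21
  3.202.56.0/21
Subnets: 3.202.32.0/21, 3.202.40.0/21, 3.202.48.0/21, 3.202.56.0/21


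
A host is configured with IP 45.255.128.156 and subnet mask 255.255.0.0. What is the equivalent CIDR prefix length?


Binary: 11111111.11111111.00000000.00000000
Count leading 1s
Prefix: /16


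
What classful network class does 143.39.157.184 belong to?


First octet: 143
Binary: 10001111
10xxxxxx -> Class B (128-191)
Class B, default mask 255.255.0.0 (/16)


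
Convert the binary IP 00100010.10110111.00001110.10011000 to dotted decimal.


00100010 = 34
10110111 = 183
00001110 = 14
10011000 = 152
IP: 34.183.14.152


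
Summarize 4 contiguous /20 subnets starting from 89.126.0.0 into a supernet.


Original prefix: /20
Number of subnets: 4 = 2^2
New prefix = 20 - 2 = 18
Supernet: 89.126.0.0/18


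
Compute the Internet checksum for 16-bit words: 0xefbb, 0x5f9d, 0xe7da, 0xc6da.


Sum all words (with carry folding):
+ 0xefbb = 0xefbb
+ 0x5f9d = 0x4f59
+ 0xe7da = 0x3734
+ 0xc6da = 0xfe0e
One's complement: ~0xfe0e
Checksum = 0x01f1


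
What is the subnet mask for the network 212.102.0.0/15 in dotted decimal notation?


/15 means 15 network bits, 17 host bits
Binary: 11111111111111100000000000000000
Mask: 255.254.0.0


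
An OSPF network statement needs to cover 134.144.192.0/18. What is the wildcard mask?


Subnet mask: 255.255.192.0
Wildcard = 255.255.255.255 - subnet mask
255 - 255 = 0
255 - 255 = 0
255 - 192 = 63
255 - 0 = 255
Wildcard: 0.0.63.255


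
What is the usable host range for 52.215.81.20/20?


Network: 52.215.80.0
Broadcast: 52.215.95.255
First usable = network + 1
Last usable = broadcast - 1
Range: 52.215.80.1 to 52.215.95.254


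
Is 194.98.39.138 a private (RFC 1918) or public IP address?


RFC 1918 private ranges:
  10.0.0.0/8 (10.0.0.0 - 10.255.255.255)
  172.16.0.0/12 (172.16.0.0 - 172.31.255.255)
  192.168.0.0/16 (192.168.0.0 - 192.168.255.255)
Public (not in any RFC 1918 range)


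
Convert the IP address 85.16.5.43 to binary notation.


85 = 01010101
16 = 00010000
5 = 00000101
43 = 00101011
Binary: 01010101.00010000.00000101.00101011


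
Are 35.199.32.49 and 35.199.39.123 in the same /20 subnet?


Mask: 255.255.240.0
35.199.32.49 AND mask = 35.199.32.0
35.199.39.123 AND mask = 35.199.32.0
Yes, same subnet (35.199.32.0)


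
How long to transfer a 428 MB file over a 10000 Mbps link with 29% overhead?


Effective throughput = 10000 * (1 - 29/100) = 7100 Mbps
File size in Mb = 428 * 8 = 3424 Mb
Time = 3424 / 7100
Time = 0.4823 seconds


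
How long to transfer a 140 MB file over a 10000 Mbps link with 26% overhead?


Effective throughput = 10000 * (1 - 26/100) = 7400 Mbps
File size in Mb = 140 * 8 = 1120 Mb
Time = 1120 / 7400
Time = 0.1514 seconds


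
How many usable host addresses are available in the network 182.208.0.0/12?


Host bits = 32 - 12 = 20
Total addresses = 2^20 = 1048576
Usable = total - 2 (network and broadcast)
Usable hosts: 1048574


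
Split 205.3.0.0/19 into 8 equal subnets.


New prefix = 19 + 3 = 22
Each subnet has 1024 addresses
  205.3.0.0/22
  205.3.4.0/22
  205.3.8.0/22
  205.3.12.0/22
  205.3.16.0/22
  205.3.20.0/22
  205.3.24.0/22
  205.3.28.0/22
Subnets: 205.3.0.0/22, 205.3.4.0/22, 205.3.8.0/22, 205.3.12.0/22, 205.3.16.0/22, 205.3.20.0/22, 205.3.24.0/22, 205.3.28.0/22


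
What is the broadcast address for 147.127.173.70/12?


Network: 147.112.0.0/12
Host bits = 20
Set all host bits to 1:
Broadcast: 147.127.255.255


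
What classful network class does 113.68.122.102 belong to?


First octet: 113
Binary: 01110001
0xxxxxxx -> Class A (1-126)
Class A, default mask 255.0.0.0 (/8)


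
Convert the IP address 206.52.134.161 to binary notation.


206 = 11001110
52 = 00110100
134 = 10000110
161 = 10100001
Binary: 11001110.00110100.10000110.10100001


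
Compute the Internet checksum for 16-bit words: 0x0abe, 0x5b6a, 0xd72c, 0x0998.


Sum all words (with carry folding):
+ 0x0abe = 0x0abe
+ 0x5b6a = 0x6628
+ 0xd72c = 0x3d55
+ 0x0998 = 0x46ed
One's complement: ~0x46ed
Checksum = 0xb912


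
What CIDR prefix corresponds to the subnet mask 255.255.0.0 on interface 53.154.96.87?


Binary: 11111111.11111111.00000000.00000000
Count leading 1s
Prefix: /16


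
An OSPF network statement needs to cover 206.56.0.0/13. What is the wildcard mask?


Subnet mask: 255.248.0.0
Wildcard = 255.255.255.255 - subnet mask
255 - 255 = 0
255 - 248 = 7
255 - 0 = 255
255 - 0 = 255
Wildcard: 0.7.255.255


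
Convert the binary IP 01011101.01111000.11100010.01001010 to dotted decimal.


01011101 = 93
01111000 = 120
11100010 = 226
01001010 = 74
IP: 93.120.226.74


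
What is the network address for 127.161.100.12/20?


IP:   01111111.10100001.01100100.00001100
Mask: 11111111.11111111.11110000.00000000
AND operation:
Net:  01111111.10100001.01100000.00000000
Network: 127.161.96.0/20


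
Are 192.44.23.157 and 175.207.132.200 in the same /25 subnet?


Mask: 255.255.255.128
192.44.23.157 AND mask = 192.44.23.128
175.207.132.200 AND mask = 175.207.132.128
No, different subnets (192.44.23.128 vs 175.207.132.128)


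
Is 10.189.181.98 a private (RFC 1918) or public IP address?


RFC 1918 private ranges:
  10.0.0.0/8 (10.0.0.0 - 10.255.255.255)
  172.16.0.0/12 (172.16.0.0 - 172.31.255.255)
  192.168.0.0/16 (192.168.0.0 - 192.168.255.255)
Private (in 10.0.0.0/8)


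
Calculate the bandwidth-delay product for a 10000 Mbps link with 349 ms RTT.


BDP = bandwidth * RTT
= 10000 Mbps * 349 ms
= 10000 * 1e6 * 349 / 1000 bits
= 3490000000 bits
= 436250000 bytes
= 426025.3906 KB
BDP = 3490000000 bits (436250000 bytes)


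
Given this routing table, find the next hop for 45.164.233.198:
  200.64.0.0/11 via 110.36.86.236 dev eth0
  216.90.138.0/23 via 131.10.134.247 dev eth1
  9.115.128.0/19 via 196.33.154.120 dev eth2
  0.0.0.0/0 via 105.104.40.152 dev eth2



Longest prefix match for 45.164.233.198:
  /11 200.64.0.0: no
  /23 216.90.138.0: no
  /19 9.115.128.0: no
  /0 0.0.0.0: MATCH
Selected: next-hop 105.104.40.152 via eth2 (matched /0)


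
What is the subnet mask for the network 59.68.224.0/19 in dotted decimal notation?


/19 means 19 network bits, 13 host bits
Binary: 11111111111111111110000000000000
Mask: 255.255.224.0


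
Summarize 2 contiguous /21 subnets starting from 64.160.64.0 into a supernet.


Original prefix: /21
Number of subnets: 2 = 2^1
New prefix = 21 - 1 = 20
Supernet: 64.160.64.0/20


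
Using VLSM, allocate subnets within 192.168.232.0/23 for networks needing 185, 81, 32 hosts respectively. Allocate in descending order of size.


185 hosts -> /24 (254 usable): 192.168.232.0/24
81 hosts -> /25 (126 usable): 192.168.233.0/25
32 hosts -> /26 (62 usable): 192.168.233.128/26
Allocation: 192.168.232.0/24 (185 hosts, 254 usable); 192.168.233.0/25 (81 hosts, 126 usable); 192.168.233.128/26 (32 hosts, 62 usable)


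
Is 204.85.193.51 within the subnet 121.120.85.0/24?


Subnet network: 121.120.85.0
Test IP AND mask: 204.85.193.0
No, 204.85.193.51 is not in 121.120.85.0/24


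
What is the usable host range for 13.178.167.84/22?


Network: 13.178.164.0
Broadcast: 13.178.167.255
First usable = network + 1
Last usable = broadcast - 1
Range: 13.178.164.1 to 13.178.167.254


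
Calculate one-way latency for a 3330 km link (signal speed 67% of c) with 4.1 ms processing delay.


Speed = 0.67 * 3e5 km/s = 201000 km/s
Propagation delay = 3330 / 201000 = 0.0166 s = 16.5672 ms
Processing delay = 4.1 ms
Total one-way latency = 20.6672 ms


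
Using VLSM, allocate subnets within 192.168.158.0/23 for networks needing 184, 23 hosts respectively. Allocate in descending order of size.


184 hosts -> /24 (254 usable): 192.168.158.0/24
23 hosts -> /27 (30 usable): 192.168.159.0/27
Allocation: 192.168.158.0/24 (184 hosts, 254 usable); 192.168.159.0/27 (23 hosts, 30 usable)


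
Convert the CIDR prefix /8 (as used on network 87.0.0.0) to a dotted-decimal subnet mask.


/8 means 8 network bits, 24 host bits
Binary: 11111111000000000000000000000000
Mask: 255.0.0.0


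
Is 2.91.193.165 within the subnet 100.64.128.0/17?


Subnet network: 100.64.128.0
Test IP AND mask: 2.91.128.0
No, 2.91.193.165 is not in 100.64.128.0/17


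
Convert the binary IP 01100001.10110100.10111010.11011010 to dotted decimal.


01100001 = 97
10110100 = 180
10111010 = 186
11011010 = 218
IP: 97.180.186.218


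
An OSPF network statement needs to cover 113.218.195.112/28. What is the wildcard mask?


Subnet mask: 255.255.255.240
Wildcard = 255.255.255.255 - subnet mask
255 - 255 = 0
255 - 255 = 0
255 - 255 = 0
255 - 240 = 15
Wildcard: 0.0.0.15


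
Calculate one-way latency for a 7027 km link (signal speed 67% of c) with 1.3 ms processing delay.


Speed = 0.67 * 3e5 km/s = 201000 km/s
Propagation delay = 7027 / 201000 = 0.035 s = 34.9602 ms
Processing delay = 1.3 ms
Total one-way latency = 36.2602 ms


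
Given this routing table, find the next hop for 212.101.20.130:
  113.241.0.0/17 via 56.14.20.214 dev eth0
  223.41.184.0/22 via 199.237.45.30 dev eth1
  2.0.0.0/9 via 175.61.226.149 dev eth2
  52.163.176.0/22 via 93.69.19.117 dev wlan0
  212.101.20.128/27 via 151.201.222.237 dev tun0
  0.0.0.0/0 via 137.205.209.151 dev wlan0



Longest prefix match for 212.101.20.130:
  /17 113.241.0.0: no
  /22 223.41.184.0: no
  /9 2.0.0.0: no
  /22 52.163.176.0: no
  /27 212.101.20.128: MATCH
  /0 0.0.0.0: MATCH
Selected: next-hop 151.201.222.237 via tun0 (matched /27)


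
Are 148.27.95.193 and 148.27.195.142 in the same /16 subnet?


Mask: 255.255.0.0
148.27.95.193 AND mask = 148.27.0.0
148.27.195.142 AND mask = 148.27.0.0
Yes, same subnet (148.27.0.0)


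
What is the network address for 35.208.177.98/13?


IP:   00100011.11010000.10110001.01100010
Mask: 11111111.11111000.00000000.00000000
AND operation:
Net:  00100011.11010000.00000000.00000000
Network: 35.208.0.0/13


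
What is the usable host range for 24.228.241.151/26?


Network: 24.228.241.128
Broadcast: 24.228.241.191
First usable = network + 1
Last usable = broadcast - 1
Range: 24.228.241.129 to 24.228.241.190


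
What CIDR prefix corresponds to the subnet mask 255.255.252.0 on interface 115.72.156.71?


Binary: 11111111.11111111.11111100.00000000
Count leading 1s
Prefix: /22


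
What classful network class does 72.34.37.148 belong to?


First octet: 72
Binary: 01001000
0xxxxxxx -> Class A (1-126)
Class A, default mask 255.0.0.0 (/8)


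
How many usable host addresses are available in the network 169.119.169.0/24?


Host bits = 32 - 24 = 8
Total addresses = 2^8 = 256
Usable = total - 2 (network and broadcast)
Usable hosts: 254


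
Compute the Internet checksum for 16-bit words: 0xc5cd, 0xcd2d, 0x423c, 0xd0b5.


Sum all words (with carry folding):
+ 0xc5cd = 0xc5cd
+ 0xcd2d = 0x92fb
+ 0x423c = 0xd537
+ 0xd0b5 = 0xa5ed
One's complement: ~0xa5ed
Checksum = 0x5a12


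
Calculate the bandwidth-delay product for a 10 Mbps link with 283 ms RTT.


BDP = bandwidth * RTT
= 10 Mbps * 283 ms
= 10 * 1e6 * 283 / 1000 bits
= 2830000 bits
= 353750 bytes
= 345.459 KB
BDP = 2830000 bits (353750 bytes)


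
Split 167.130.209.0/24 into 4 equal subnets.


New prefix = 24 + 2 = 26
Each subnet has 64 addresses
  167.130.209.0/26
  167.130.209.64/26
  167.130.209.128/26
  167.130.209.192/26
Subnets: 167.130.209.0/26, 167.130.209.64/26, 167.130.209.128/26, 167.130.209.192/26


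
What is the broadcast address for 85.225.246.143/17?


Network: 85.225.128.0/17
Host bits = 15
Set all host bits to 1:
Broadcast: 85.225.255.255


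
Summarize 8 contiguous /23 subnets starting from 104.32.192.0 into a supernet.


Original prefix: /23
Number of subnets: 8 = 2^3
New prefix = 23 - 3 = 20
Supernet: 104.32.192.0/20


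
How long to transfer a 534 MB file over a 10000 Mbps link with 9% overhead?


Effective throughput = 10000 * (1 - 9/100) = 9100 Mbps
File size in Mb = 534 * 8 = 4272 Mb
Time = 4272 / 9100
Time = 0.4695 seconds


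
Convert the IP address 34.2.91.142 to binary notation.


34 = 00100010
2 = 00000010
91 = 01011011
142 = 10001110
Binary: 00100010.00000010.01011011.10001110


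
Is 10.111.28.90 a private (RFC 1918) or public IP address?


RFC 1918 private ranges:
  10.0.0.0/8 (10.0.0.0 - 10.255.255.255)
  172.16.0.0/12 (172.16.0.0 - 172.31.255.255)
  192.168.0.0/16 (192.168.0.0 - 192.168.255.255)
Private (in 10.0.0.0/8)


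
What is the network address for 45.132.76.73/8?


IP:   00101101.10000100.01001100.01001001
Mask: 11111111.00000000.00000000.00000000
AND operation:
Net:  00101101.00000000.00000000.00000000
Network: 45.0.0.0/8


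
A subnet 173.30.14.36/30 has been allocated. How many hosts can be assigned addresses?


Host bits = 32 - 30 = 2
Total addresses = 2^2 = 4
Usable = total - 2 (network and broadcast)
Usable hosts: 2


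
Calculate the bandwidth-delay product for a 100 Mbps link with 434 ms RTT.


BDP = bandwidth * RTT
= 100 Mbps * 434 ms
= 100 * 1e6 * 434 / 1000 bits
= 43400000 bits
= 5425000 bytes
= 5297.8516 KB
BDP = 43400000 bits (5425000 bytes)


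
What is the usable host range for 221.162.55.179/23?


Network: 221.162.54.0
Broadcast: 221.162.55.255
First usable = network + 1
Last usable = broadcast - 1
Range: 221.162.54.1 to 221.162.55.254


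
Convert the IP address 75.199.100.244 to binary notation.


75 = 01001011
199 = 11000111
100 = 01100100
244 = 11110100
Binary: 01001011.11000111.01100100.11110100


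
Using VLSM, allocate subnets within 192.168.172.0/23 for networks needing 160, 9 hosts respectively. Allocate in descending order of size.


160 hosts -> /24 (254 usable): 192.168.172.0/24
9 hosts -> /28 (14 usable): 192.168.173.0/28
Allocation: 192.168.172.0/24 (160 hosts, 254 usable); 192.168.173.0/28 (9 hosts, 14 usable)


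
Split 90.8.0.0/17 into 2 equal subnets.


New prefix = 17 + 1 = 18
Each subnet has 16384 addresses
  90.8.0.0/18
  90.8.64.0/18
Subnets: 90.8.0.0/18, 90.8.64.0/18


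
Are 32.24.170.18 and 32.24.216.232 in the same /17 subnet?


Mask: 255.255.128.0
32.24.170.18 AND mask = 32.24.128.0
32.24.216.232 AND mask = 32.24.128.0
Yes, same subnet (32.24.128.0)


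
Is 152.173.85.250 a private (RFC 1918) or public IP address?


RFC 1918 private ranges:
  10.0.0.0/8 (10.0.0.0 - 10.255.255.255)
  172.16.0.0/12 (172.16.0.0 - 172.31.255.255)
  192.168.0.0/16 (192.168.0.0 - 192.168.255.255)
Public (not in any RFC 1918 range)


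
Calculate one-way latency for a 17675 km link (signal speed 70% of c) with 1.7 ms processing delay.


Speed = 0.7 * 3e5 km/s = 210000 km/s
Propagation delay = 17675 / 210000 = 0.0842 s = 84.1667 ms
Processing delay = 1.7 ms
Total one-way latency = 85.8667 ms


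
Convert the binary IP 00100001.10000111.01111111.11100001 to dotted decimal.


00100001 = 33
10000111 = 135
01111111 = 127
11100001 = 225
IP: 33.135.127.225


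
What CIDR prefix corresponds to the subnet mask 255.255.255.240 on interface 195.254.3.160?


Binary: 11111111.11111111.11111111.11110000
Count leading 1s
Prefix: /28


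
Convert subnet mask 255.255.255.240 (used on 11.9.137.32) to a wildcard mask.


Subnet mask: 255.255.255.240
Wildcard = 255.255.255.255 - subnet mask
255 - 255 = 0
255 - 255 = 0
255 - 255 = 0
255 - 240 = 15
Wildcard: 0.0.0.15


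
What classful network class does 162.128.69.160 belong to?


First octet: 162
Binary: 10100010
10xxxxxx -> Class B (128-191)
Class B, default mask 255.255.0.0 (/16)


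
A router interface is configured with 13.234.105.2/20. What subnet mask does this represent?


/20 means 20 network bits, 12 host bits
Binary: 11111111111111111111000000000000
Mask: 255.255.240.0


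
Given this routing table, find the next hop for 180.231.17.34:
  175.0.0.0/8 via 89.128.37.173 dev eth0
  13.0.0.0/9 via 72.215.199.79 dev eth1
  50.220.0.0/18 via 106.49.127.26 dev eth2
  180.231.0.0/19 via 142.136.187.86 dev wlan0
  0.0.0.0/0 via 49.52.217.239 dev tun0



Longest prefix match for 180.231.17.34:
  /8 175.0.0.0: no
  /9 13.0.0.0: no
  /18 50.220.0.0: no
  /19 180.231.0.0: MATCH
  /0 0.0.0.0: MATCH
Selected: next-hop 142.136.187.86 via wlan0 (matched /19)


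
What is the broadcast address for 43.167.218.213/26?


Network: 43.167.218.192/26
Host bits = 6
Set all host bits to 1:
Broadcast: 43.167.218.255


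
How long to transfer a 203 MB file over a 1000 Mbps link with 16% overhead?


Effective throughput = 1000 * (1 - 16/100) = 840 Mbps
File size in Mb = 203 * 8 = 1624 Mb
Time = 1624 / 840
Time = 1.9333 seconds


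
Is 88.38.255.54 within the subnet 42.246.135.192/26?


Subnet network: 42.246.135.192
Test IP AND mask: 88.38.255.0
No, 88.38.255.54 is not in 42.246.135.192/26


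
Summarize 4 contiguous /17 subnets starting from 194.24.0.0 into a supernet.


Original prefix: /17
Number of subnets: 4 = 2^2
New prefix = 17 - 2 = 15
Supernet: 194.24.0.0/15


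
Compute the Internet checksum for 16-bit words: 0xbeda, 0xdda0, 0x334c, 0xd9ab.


Sum all words (with carry folding):
+ 0xbeda = 0xbeda
+ 0xdda0 = 0x9c7b
+ 0x334c = 0xcfc7
+ 0xd9ab = 0xa973
One's complement: ~0xa973
Checksum = 0x568c


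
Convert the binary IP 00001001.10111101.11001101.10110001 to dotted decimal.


00001001 = 9
10111101 = 189
11001101 = 205
10110001 = 177
IP: 9.189.205.177


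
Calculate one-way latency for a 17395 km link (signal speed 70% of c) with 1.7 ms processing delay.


Speed = 0.7 * 3e5 km/s = 210000 km/s
Propagation delay = 17395 / 210000 = 0.0828 s = 82.8333 ms
Processing delay = 1.7 ms
Total one-way latency = 84.5333 ms


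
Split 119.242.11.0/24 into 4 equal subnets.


New prefix = 24 + 2 = 26
Each subnet has 64 addresses
  119.242.11.0/26
  119.242.11.64/26
  119.242.11.128/26
  119.242.11.192/26
Subnets: 119.242.11.0/26, 119.242.11.64/26, 119.242.11.128/26, 119.242.11.192/26


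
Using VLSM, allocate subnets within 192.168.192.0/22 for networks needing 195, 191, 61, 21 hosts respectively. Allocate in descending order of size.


195 hosts -> /24 (254 usable): 192.168.192.0/24
191 hosts -> /24 (254 usable): 192.168.193.0/24
61 hosts -> /26 (62 usable): 192.168.194.0/26
21 hosts -> /27 (30 usable): 192.168.194.64/27
Allocation: 192.168.192.0/24 (195 hosts, 254 usable); 192.168.193.0/24 (191 hosts, 254 usable); 192.168.194.0/26 (61 hosts, 62 usable); 192.168.194.64/27 (21 hosts, 30 usable)


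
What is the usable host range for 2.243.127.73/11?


Network: 2.224.0.0
Broadcast: 2.255.255.255
First usable = network + 1
Last usable = broadcast - 1
Range: 2.224.0.1 to 2.255.255.254


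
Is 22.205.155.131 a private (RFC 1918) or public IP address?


RFC 1918 private ranges:
  10.0.0.0/8 (10.0.0.0 - 10.255.255.255)
  172.16.0.0/12 (172.16.0.0 - 172.31.255.255)
  192.168.0.0/16 (192.168.0.0 - 192.168.255.255)
Public (not in any RFC 1918 range)


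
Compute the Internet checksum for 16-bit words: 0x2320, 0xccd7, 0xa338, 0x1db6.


Sum all words (with carry folding):
+ 0x2320 = 0x2320
+ 0xccd7 = 0xeff7
+ 0xa338 = 0x9330
+ 0x1db6 = 0xb0e6
One's complement: ~0xb0e6
Checksum = 0x4f19


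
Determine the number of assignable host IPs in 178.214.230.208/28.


Host bits = 32 - 28 = 4
Total addresses = 2^4 = 16
Usable = total - 2 (network and broadcast)
Usable hosts: 14


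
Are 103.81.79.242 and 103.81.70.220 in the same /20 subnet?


Mask: 255.255.240.0
103.81.79.242 AND mask = 103.81.64.0
103.81.70.220 AND mask = 103.81.64.0
Yes, same subnet (103.81.64.0)


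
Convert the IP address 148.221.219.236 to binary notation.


148 = 10010100
221 = 11011101
219 = 11011011
236 = 11101100
Binary: 10010100.11011101.11011011.11101100


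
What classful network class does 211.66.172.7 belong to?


First octet: 211
Binary: 11010011
110xxxxx -> Class C (192-223)
Class C, default mask 255.255.255.0 (/24)


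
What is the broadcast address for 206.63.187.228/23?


Network: 206.63.186.0/23
Host bits = 9
Set all host bits to 1:
Broadcast: 206.63.187.255


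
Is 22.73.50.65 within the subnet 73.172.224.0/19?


Subnet network: 73.172.224.0
Test IP AND mask: 22.73.32.0
No, 22.73.50.65 is not in 73.172.224.0/19


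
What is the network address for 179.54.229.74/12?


IP:   10110011.00110110.11100101.01001010
Mask: 11111111.11110000.00000000.00000000
AND operation:
Net:  10110011.00110000.00000000.00000000
Network: 179.48.0.0/12


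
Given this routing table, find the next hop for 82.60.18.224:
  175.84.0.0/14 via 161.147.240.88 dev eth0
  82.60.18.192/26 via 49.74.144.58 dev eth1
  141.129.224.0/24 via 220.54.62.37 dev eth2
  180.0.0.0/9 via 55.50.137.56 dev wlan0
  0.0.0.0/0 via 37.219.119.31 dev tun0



Longest prefix match for 82.60.18.224:
  /14 175.84.0.0: no
  /26 82.60.18.192: MATCH
  /24 141.129.224.0: no
  /9 180.0.0.0: no
  /0 0.0.0.0: MATCH
Selected: next-hop 49.74.144.58 via eth1 (matched /26)


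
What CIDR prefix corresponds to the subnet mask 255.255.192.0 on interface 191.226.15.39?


Binary: 11111111.11111111.11000000.00000000
Count leading 1s
Prefix: /18


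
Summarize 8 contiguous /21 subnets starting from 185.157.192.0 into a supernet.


Original prefix: /21
Number of subnets: 8 = 2^3
New prefix = 21 - 3 = 18
Supernet: 185.157.192.0/18


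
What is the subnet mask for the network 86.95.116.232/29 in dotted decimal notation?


/29 means 29 network bits, 3 host bits
Binary: 11111111111111111111111111111000
Mask: 255.255.255.248


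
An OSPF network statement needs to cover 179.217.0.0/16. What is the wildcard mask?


Subnet mask: 255.255.0.0
Wildcard = 255.255.255.255 - subnet mask
255 - 255 = 0
255 - 255 = 0
255 - 0 = 255
255 - 0 = 255
Wildcard: 0.0.255.255


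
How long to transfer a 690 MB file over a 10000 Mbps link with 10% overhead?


Effective throughput = 10000 * (1 - 10/100) = 9000 Mbps
File size in Mb = 690 * 8 = 5520 Mb
Time = 5520 / 9000
Time = 0.6133 seconds


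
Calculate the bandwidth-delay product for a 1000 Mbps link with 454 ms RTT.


BDP = bandwidth * RTT
= 1000 Mbps * 454 ms
= 1000 * 1e6 * 454 / 1000 bits
= 454000000 bits
= 56750000 bytes
= 55419.9219 KB
BDP = 454000000 bits (56750000 bytes)


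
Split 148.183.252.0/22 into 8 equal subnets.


New prefix = 22 + 3 = 25
Each subnet has 128 addresses
  148.183.252.0/25
  148.183.252.128/25
  148.183.253.0/25
  148.183.253.128/25
  148.183.254.0/25
  148.183.254.128/25
  148.183.255.0/25
  148.183.255.128/25
Subnets: 148.183.252.0/25, 148.183.252.128/25, 148.183.253.0/25, 148.183.253.128/25, 148.183.254.0/25, 148.183.254.128/25, 148.183.255.0/25, 148.183.255.128/25


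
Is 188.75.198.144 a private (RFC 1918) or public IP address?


RFC 1918 private ranges:
  10.0.0.0/8 (10.0.0.0 - 10.255.255.255)
  172.16.0.0/12 (172.16.0.0 - 172.31.255.255)
  192.168.0.0/16 (192.168.0.0 - 192.168.255.255)
Public (not in any RFC 1918 range)


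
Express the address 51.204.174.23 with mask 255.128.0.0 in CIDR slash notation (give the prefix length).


Binary: 11111111.10000000.00000000.00000000
Count leading 1s
Prefix: /9


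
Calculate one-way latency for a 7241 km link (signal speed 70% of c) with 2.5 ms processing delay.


Speed = 0.7 * 3e5 km/s = 210000 km/s
Propagation delay = 7241 / 210000 = 0.0345 s = 34.481 ms
Processing delay = 2.5 ms
Total one-way latency = 36.981 ms


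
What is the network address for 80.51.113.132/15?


IP:   01010000.00110011.01110001.10000100
Mask: 11111111.11111110.00000000.00000000
AND operation:
Net:  01010000.00110010.00000000.00000000
Network: 80.50.0.0/15


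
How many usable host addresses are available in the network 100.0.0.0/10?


Host bits = 32 - 10 = 22
Total addresses = 2^22 = 4194304
Usable = total - 2 (network and broadcast)
Usable hosts: 4194302


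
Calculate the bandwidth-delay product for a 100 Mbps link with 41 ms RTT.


BDP = bandwidth * RTT
= 100 Mbps * 41 ms
= 100 * 1e6 * 41 / 1000 bits
= 4100000 bits
= 512500 bytes
= 500.4883 KB
BDP = 4100000 bits (512500 bytes)


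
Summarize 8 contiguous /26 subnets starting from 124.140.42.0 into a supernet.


Original prefix: /26
Number of subnets: 8 = 2^3
New prefix = 26 - 3 = 23
Supernet: 124.140.42.0/23


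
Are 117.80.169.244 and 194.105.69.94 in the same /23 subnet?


Mask: 255.255.254.0
117.80.169.244 AND mask = 117.80.168.0
194.105.69.94 AND mask = 194.105.68.0
No, different subnets (117.80.168.0 vs 194.105.68.0)


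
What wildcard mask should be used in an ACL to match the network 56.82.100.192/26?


Subnet mask: 255.255.255.192
Wildcard = 255.255.255.255 - subnet mask
255 - 255 = 0
255 - 255 = 0
255 - 255 = 0
255 - 192 = 63
Wildcard: 0.0.0.63


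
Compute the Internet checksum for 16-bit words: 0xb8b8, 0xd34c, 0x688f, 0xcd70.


Sum all words (with carry folding):
+ 0xb8b8 = 0xb8b8
+ 0xd34c = 0x8c05
+ 0x688f = 0xf494
+ 0xcd70 = 0xc205
One's complement: ~0xc205
Checksum = 0x3dfa


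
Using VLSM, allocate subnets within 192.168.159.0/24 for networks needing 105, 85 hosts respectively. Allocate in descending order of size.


105 hosts -> /25 (126 usable): 192.168.159.0/25
85 hosts -> /25 (126 usable): 192.168.159.128/25
Allocation: 192.168.159.0/25 (105 hosts, 126 usable); 192.168.159.128/25 (85 hosts, 126 usable)


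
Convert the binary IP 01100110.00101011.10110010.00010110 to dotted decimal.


01100110 = 102
00101011 = 43
10110010 = 178
00010110 = 22
IP: 102.43.178.22


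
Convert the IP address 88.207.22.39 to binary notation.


88 = 01011000
207 = 11001111
22 = 00010110
39 = 00100111
Binary: 01011000.11001111.00010110.00100111
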